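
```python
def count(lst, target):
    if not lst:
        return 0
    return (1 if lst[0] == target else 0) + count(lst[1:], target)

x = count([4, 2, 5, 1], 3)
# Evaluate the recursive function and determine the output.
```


count([4, 2, 5, 1], 3)
lst[0]=4 != 3: 0 + count([2, 5, 1], 3)
lst[0]=2 != 3: 0 + count([5, 1], 3)
lst[0]=5 != 3: 0 + count([1], 3)
lst[0]=1 != 3: 0 + count([], 3)
= 0


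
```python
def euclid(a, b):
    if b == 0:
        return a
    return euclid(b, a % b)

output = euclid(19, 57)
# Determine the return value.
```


euclid(19, 57)
= euclid(57, 19 % 57) = euclid(57, 19)
= euclid(19, 57 % 19) = euclid(19, 0)
b == 0, return a = 19


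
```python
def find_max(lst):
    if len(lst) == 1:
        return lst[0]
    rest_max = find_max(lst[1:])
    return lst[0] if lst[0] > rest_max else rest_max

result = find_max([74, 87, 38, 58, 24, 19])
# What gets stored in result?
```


find_max([74, 87, 38, 58, 24, 19])
= compare 74 with find_max([87, 38, 58, 24, 19])
= compare 87 with find_max([38, 58, 24, 19])
= compare 38 with find_max([58, 24, 19])
= compare 58 with find_max([24, 19])
= compare 24 with find_max([19])
Base: find_max([19]) = 19
compare 24 with 19: max = 24
compare 58 with 24: max = 58
compare 38 with 58: max = 58
compare 87 with 58: max = 87
compare 74 with 87: max = 87
= 87


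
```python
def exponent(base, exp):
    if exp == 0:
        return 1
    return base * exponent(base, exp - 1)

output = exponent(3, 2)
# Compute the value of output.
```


exponent(3, 2)
= 3 * exponent(3, 1)
= 3 * 3 * exponent(3, 0)
= 3 * 3 * 1
= 9


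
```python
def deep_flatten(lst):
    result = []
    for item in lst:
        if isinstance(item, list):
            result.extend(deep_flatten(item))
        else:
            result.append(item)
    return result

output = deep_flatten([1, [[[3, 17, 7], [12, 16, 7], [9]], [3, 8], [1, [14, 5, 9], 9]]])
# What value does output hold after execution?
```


deep_flatten([1, [[[3, 17, 7], [12, 16, 7], [9]], [3, 8], [1, [14, 5, 9], 9]]])
Processing each element:
  1 is not a list -> append 1
  [[[3, 17, 7], [12, 16, 7], [9]], [3, 8], [1, [14, 5, 9], 9]] is a list -> deep_flatten recursively -> [3, 17, 7, 12, 16, 7, 9, 3, 8, 1, 14, 5, 9, 9]
= [1, 3, 17, 7, 12, 16, 7, 9, 3, 8, 1, 14, 5, 9, 9]


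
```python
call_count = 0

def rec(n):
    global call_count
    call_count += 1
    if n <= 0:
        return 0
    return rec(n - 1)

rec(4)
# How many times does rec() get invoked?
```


rec(4) calls rec(3) calls ... calls rec(0)
Total calls: 4 + 1 (for base case) = 5


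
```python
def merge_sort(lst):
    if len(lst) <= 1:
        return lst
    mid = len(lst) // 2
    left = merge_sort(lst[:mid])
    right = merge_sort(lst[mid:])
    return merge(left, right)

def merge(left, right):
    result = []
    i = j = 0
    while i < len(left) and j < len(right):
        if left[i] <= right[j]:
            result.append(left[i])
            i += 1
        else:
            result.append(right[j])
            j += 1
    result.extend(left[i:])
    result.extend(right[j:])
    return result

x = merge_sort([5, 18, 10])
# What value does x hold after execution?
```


merge_sort([5, 18, 10])
Split into [5] and [18, 10]
Left sorted: [5]
Right sorted: [10, 18]
Merge [5] and [10, 18]
= [5, 10, 18]


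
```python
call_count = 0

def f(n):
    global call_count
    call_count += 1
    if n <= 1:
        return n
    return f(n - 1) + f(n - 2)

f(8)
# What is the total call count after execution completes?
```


f(8) calls f(7) and f(6); each non-base call branches into two more.
Let C(k) = total number of calls made by f(k), including the call to f(k) itself.
Base cases: C(0) = 1, C(1) = 1
Recurrence: C(k) = 1 + C(k-1) + C(k-2)
  C(2) = 1 + C(1) + C(0) = 1 + 1 + 1 = 3
  C(3) = 1 + C(2) + C(1) = 1 + 3 + 1 = 5
  C(4) = 1 + C(3) + C(2) = 1 + 5 + 3 = 9
  C(5) = 1 + C(4) + C(3) = 1 + 9 + 5 = 15
  C(6) = 1 + C(5) + C(4) = 1 + 15 + 9 = 25
  C(7) = 1 + C(6) + C(5) = 1 + 25 + 15 = 41
  C(8) = 1 + C(7) + C(6) = 1 + 41 + 25 = 67
Total calls = C(8) = 67


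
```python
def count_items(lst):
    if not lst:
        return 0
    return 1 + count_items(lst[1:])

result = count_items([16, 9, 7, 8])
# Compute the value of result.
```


count_items([16, 9, 7, 8])
= 1 + count_items([9, 7, 8])
= 1 + 1 + count_items([7, 8])
= 1 + 1 + 1 + count_items([8])
= 1 + 1 + 1 + 1 + count_items([])
= 1 + 1 + 1 + 1 + 0
= 4


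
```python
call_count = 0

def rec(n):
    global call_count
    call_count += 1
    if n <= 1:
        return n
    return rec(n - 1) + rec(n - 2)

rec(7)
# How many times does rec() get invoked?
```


rec(7) calls rec(6) and rec(5); each non-base call branches into two more.
Let C(k) = total number of calls made by rec(k), including the call to rec(k) itself.
Base cases: C(0) = 1, C(1) = 1
Recurrence: C(k) = 1 + C(k-1) + C(k-2)
  C(2) = 1 + C(1) + C(0) = 1 + 1 + 1 = 3
  C(3) = 1 + C(2) + C(1) = 1 + 3 + 1 = 5
  C(4) = 1 + C(3) + C(2) = 1 + 5 + 3 = 9
  C(5) = 1 + C(4) + C(3) = 1 + 9 + 5 = 15
  C(6) = 1 + C(5) + C(4) = 1 + 15 + 9 = 25
  C(7) = 1 + C(6) + C(5) = 1 + 25 + 15 = 41
Total calls = C(7) = 41


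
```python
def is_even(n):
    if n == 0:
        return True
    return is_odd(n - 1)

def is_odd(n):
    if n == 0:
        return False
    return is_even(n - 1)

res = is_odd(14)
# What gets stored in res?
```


is_odd(14)
= is_even(13)
= is_odd(12)
= is_even(11)
= is_odd(10)
= is_even(9)
= is_odd(8)
= is_even(7)
= is_odd(6)
= is_even(5)
= is_odd(4)
= is_even(3)
= is_odd(2)
= is_even(1)
= is_odd(0)
n == 0: return False
= False


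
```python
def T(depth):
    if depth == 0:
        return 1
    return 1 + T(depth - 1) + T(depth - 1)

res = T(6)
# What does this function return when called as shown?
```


T(6)
= 1 + T(5) + T(5)
= 1 + 2 * T(5)
T(k) = 2^(k+1) - 1
T(0) = 1
T(1) = 3
T(2) = 7
T(3) = 15
T(4) = 31
T(6) = 2^7 - 1 = 127


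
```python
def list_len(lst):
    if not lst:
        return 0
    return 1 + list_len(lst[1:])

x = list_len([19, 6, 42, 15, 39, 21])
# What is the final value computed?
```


list_len([19, 6, 42, 15, 39, 21])
= 1 + list_len([6, 42, 15, 39, 21])
= 1 + 1 + list_len([42, 15, 39, 21])
= 1 + 1 + 1 + list_len([15, 39, 21])
= 1 + 1 + 1 + 1 + list_len([39, 21])
= 1 + 1 + 1 + 1 + 1 + list_len([21])
= 1 + 1 + 1 + 1 + 1 + 1 + list_len([])
= 1 + 1 + 1 + 1 + 1 + 1 + 0
= 6


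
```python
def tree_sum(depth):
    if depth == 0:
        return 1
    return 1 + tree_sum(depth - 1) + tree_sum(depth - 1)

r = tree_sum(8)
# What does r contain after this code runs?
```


tree_sum(8)
= 1 + tree_sum(7) + tree_sum(7)
= 1 + 2 * tree_sum(7)
tree_sum(k) = 2^(k+1) - 1
tree_sum(0) = 1
tree_sum(1) = 3
tree_sum(2) = 7
tree_sum(3) = 15
tree_sum(4) = 31
tree_sum(8) = 2^9 - 1 = 511


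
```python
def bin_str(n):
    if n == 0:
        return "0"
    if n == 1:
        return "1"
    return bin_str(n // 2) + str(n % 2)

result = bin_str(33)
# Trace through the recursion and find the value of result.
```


bin_str(33)
= bin_str(16) + "1"
= bin_str(8) + "0" + "1"
= bin_str(4) + "0" + "0" + "1"
= bin_str(2) + "0" + "0" + "0" + "1"
= bin_str(1) + "0" + "0" + "0" + "0" + "1"
= "1" + "0" + "0" + "0" + "0" + "1"
= "100001"


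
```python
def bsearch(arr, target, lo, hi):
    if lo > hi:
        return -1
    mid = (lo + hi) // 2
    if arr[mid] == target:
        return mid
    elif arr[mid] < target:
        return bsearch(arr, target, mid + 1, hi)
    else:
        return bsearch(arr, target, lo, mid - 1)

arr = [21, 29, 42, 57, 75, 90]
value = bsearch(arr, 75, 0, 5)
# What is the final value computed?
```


bsearch(arr, 75, 0, 5)
lo=0, hi=5, mid=2, arr[mid]=42
42 < 75, search right half
lo=3, hi=5, mid=4, arr[mid]=75
arr[4] == 75, found at index 4
= 4


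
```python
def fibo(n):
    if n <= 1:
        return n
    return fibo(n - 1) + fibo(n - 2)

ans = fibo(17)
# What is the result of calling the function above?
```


fibo(17)
= fibo(16) + fibo(15)
= (fibo(15) + fibo(14)) + fibo(15)
Computing bottom-up: fibo(0)=0, fibo(1)=1, fibo(2)=1, fibo(3)=2, fibo(4)=3, fibo(5)=5, fibo(6)=8, fibo(7)=13, fibo(8)=21, fibo(9)=34, fibo(10)=55, fibo(11)=89, fibo(12)=144, fibo(13)=233, fibo(14)=377, fibo(15)=610, fibo(16)=987, fibo(17)=1597
= 1597


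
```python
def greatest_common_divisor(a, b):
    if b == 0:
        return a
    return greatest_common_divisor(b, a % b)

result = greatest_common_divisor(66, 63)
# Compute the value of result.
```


greatest_common_divisor(66, 63)
= greatest_common_divisor(63, 66 % 63) = greatest_common_divisor(63, 3)
= greatest_common_divisor(3, 63 % 3) = greatest_common_divisor(3, 0)
b == 0, return a = 3


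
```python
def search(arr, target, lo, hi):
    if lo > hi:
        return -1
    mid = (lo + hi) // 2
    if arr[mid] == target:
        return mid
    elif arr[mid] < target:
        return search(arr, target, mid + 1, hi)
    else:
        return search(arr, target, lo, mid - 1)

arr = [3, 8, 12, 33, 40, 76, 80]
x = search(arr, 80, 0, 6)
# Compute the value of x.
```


search(arr, 80, 0, 6)
lo=0, hi=6, mid=3, arr[mid]=33
33 < 80, search right half
lo=4, hi=6, mid=5, arr[mid]=76
76 < 80, search right half
lo=6, hi=6, mid=6, arr[mid]=80
arr[6] == 80, found at index 6
= 6


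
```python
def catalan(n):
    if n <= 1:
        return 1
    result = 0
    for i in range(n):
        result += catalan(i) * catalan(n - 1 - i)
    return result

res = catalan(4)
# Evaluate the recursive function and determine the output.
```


catalan(4)
= sum of catalan(i) * catalan(4-1-i) for i in 0..3
First compute sub-values bottom-up:
  catalan(0) = 1, catalan(1) = 1
  catalan(2) = 1*1 + 1*1 = 2
  catalan(3) = 1*2 + 1*1 + 2*1 = 5
Now catalan(4):
  catalan(0)*catalan(3) = 1*5 = 5
  catalan(1)*catalan(2) = 1*2 = 2
  catalan(2)*catalan(1) = 2*1 = 2
  catalan(3)*catalan(0) = 5*1 = 5
= 5 + 2 + 2 + 5
= 14


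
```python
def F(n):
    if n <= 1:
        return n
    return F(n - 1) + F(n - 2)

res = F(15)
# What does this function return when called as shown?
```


F(15)
= F(14) + F(13)
= (F(13) + F(12)) + F(13)
Computing bottom-up: F(0)=0, F(1)=1, F(2)=1, F(3)=2, F(4)=3, F(5)=5, F(6)=8, F(7)=13, F(8)=21, F(9)=34, F(10)=55, F(11)=89, F(12)=144, F(13)=233, F(14)=377, F(15)=610
= 610


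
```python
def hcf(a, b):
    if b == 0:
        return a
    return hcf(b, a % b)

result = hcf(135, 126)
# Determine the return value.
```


hcf(135, 126)
= hcf(126, 135 % 126) = hcf(126, 9)
= hcf(9, 126 % 9) = hcf(9, 0)
b == 0, return a = 9


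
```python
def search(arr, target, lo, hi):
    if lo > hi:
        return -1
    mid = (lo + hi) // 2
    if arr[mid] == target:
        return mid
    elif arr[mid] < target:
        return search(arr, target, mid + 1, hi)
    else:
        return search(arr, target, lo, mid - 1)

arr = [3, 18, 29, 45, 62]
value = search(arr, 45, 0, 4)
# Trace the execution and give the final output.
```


search(arr, 45, 0, 4)
lo=0, hi=4, mid=2, arr[mid]=29
29 < 45, search right half
lo=3, hi=4, mid=3, arr[mid]=45
arr[3] == 45, found at index 3
= 3


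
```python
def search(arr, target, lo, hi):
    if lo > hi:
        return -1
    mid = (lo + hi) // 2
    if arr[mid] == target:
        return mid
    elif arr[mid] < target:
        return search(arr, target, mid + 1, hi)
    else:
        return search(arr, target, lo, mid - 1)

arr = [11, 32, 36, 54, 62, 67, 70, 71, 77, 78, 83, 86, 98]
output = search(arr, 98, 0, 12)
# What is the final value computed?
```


search(arr, 98, 0, 12)
lo=0, hi=12, mid=6, arr[mid]=70
70 < 98, search right half
lo=7, hi=12, mid=9, arr[mid]=78
78 < 98, search right half
lo=10, hi=12, mid=11, arr[mid]=86
86 < 98, search right half
lo=12, hi=12, mid=12, arr[mid]=98
arr[12] == 98, found at index 12
= 12


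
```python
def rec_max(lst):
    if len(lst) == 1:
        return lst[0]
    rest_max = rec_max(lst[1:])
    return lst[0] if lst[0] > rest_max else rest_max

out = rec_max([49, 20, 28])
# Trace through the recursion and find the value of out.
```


rec_max([49, 20, 28])
= compare 49 with rec_max([20, 28])
= compare 20 with rec_max([28])
Base: rec_max([28]) = 28
compare 20 with 28: max = 28
compare 49 with 28: max = 49
= 49


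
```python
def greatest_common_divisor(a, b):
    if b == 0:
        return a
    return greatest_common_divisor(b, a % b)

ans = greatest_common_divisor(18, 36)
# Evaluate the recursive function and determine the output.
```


greatest_common_divisor(18, 36)
= greatest_common_divisor(36, 18 % 36) = greatest_common_divisor(36, 18)
= greatest_common_divisor(18, 36 % 18) = greatest_common_divisor(18, 0)
b == 0, return a = 18


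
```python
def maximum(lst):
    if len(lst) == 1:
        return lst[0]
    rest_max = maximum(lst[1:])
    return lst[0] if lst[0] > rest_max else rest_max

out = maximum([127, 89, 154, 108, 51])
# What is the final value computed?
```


maximum([127, 89, 154, 108, 51])
= compare 127 with maximum([89, 154, 108, 51])
= compare 89 with maximum([154, 108, 51])
= compare 154 with maximum([108, 51])
= compare 108 with maximum([51])
Base: maximum([51]) = 51
compare 108 with 51: max = 108
compare 154 with 108: max = 154
compare 89 with 154: max = 154
compare 127 with 154: max = 154
= 154


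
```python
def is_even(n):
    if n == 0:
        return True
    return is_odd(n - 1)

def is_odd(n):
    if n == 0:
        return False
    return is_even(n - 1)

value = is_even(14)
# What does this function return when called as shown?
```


is_even(14)
= is_odd(13)
= is_even(12)
= is_odd(11)
= is_even(10)
= is_odd(9)
= is_even(8)
= is_odd(7)
= is_even(6)
= is_odd(5)
= is_even(4)
= is_odd(3)
= is_even(2)
= is_odd(1)
= is_even(0)
n == 0: return True
= True


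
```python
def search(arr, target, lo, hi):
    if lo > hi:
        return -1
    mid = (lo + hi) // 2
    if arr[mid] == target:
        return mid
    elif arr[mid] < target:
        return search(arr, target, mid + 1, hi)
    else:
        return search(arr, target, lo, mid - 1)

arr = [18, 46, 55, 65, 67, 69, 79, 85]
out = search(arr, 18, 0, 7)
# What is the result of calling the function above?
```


search(arr, 18, 0, 7)
lo=0, hi=7, mid=3, arr[mid]=65
65 > 18, search left half
lo=0, hi=2, mid=1, arr[mid]=46
46 > 18, search left half
lo=0, hi=0, mid=0, arr[mid]=18
arr[0] == 18, found at index 0
= 0


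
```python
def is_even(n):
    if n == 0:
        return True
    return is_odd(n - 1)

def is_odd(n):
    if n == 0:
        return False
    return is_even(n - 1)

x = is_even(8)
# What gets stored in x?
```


is_even(8)
= is_odd(7)
= is_even(6)
= is_odd(5)
= is_even(4)
= is_odd(3)
= is_even(2)
= is_odd(1)
= is_even(0)
n == 0: return True
= True


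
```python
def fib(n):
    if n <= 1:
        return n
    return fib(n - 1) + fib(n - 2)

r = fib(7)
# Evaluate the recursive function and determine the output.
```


fib(7)
= fib(6) + fib(5)
= (fib(5) + fib(4)) + fib(5)
Computing bottom-up: fib(0)=0, fib(1)=1, fib(2)=1, fib(3)=2, fib(4)=3, fib(5)=5, fib(6)=8, fib(7)=13
= 13


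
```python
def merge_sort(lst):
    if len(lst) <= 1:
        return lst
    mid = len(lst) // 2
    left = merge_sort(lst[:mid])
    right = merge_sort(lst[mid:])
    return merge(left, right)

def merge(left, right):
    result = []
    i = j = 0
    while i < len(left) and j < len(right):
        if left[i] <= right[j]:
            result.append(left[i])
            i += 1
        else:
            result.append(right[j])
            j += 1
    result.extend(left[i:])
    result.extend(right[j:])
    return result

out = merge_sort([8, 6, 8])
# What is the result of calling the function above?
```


merge_sort([8, 6, 8])
Split into [8] and [6, 8]
Left sorted: [8]
Right sorted: [6, 8]
Merge [8] and [6, 8]
= [6, 8, 8]


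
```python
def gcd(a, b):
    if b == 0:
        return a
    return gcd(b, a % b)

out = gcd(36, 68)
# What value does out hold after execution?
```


gcd(36, 68)
= gcd(68, 36 % 68) = gcd(68, 36)
= gcd(36, 68 % 36) = gcd(36, 32)
= gcd(32, 36 % 32) = gcd(32, 4)
= gcd(4, 32 % 4) = gcd(4, 0)
b == 0, return a = 4


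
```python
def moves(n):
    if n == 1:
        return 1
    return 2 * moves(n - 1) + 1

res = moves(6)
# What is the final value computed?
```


moves(6)
= 2 * moves(5) + 1
= 2 * (2 * moves(4) + 1) + 1
= 2 * (2 * (2 * moves(3) + 1) + 1) + 1
= 2 * (2 * (2 * (2 * moves(2) + 1) + 1) + 1) + 1
= 2 * (2 * (2 * (2 * (2 * moves(1) + 1) + 1) + 1) + 1) + 1
Now compute bottom-up:
moves(1) = 1
moves(2) = 2 * 1 + 1 = 3
moves(3) = 2 * 3 + 1 = 7
moves(4) = 2 * 7 + 1 = 15
moves(5) = 2 * 15 + 1 = 31
moves(6) = 2 * 31 + 1 = 63
= 63


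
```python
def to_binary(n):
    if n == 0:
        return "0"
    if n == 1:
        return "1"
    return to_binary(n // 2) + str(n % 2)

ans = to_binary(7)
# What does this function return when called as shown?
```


to_binary(7)
= to_binary(3) + "1"
= to_binary(1) + "1" + "1"
= "1" + "1" + "1"
= "111"


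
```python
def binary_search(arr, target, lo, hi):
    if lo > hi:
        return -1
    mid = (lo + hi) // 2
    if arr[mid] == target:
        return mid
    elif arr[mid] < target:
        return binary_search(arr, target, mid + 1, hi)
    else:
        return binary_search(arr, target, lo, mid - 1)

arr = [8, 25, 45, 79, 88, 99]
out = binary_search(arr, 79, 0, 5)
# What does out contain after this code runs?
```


binary_search(arr, 79, 0, 5)
lo=0, hi=5, mid=2, arr[mid]=45
45 < 79, search right half
lo=3, hi=5, mid=4, arr[mid]=88
88 > 79, search left half
lo=3, hi=3, mid=3, arr[mid]=79
arr[3] == 79, found at index 3
= 3


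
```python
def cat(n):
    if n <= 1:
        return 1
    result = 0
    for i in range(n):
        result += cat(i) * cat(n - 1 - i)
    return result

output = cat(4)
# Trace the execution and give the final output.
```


cat(4)
= sum of cat(i) * cat(4-1-i) for i in 0..3
First compute sub-values bottom-up:
  cat(0) = 1, cat(1) = 1
  cat(2) = 1*1 + 1*1 = 2
  cat(3) = 1*2 + 1*1 + 2*1 = 5
Now cat(4):
  cat(0)*cat(3) = 1*5 = 5
  cat(1)*cat(2) = 1*2 = 2
  cat(2)*cat(1) = 2*1 = 2
  cat(3)*cat(0) = 5*1 = 5
= 5 + 2 + 2 + 5
= 14


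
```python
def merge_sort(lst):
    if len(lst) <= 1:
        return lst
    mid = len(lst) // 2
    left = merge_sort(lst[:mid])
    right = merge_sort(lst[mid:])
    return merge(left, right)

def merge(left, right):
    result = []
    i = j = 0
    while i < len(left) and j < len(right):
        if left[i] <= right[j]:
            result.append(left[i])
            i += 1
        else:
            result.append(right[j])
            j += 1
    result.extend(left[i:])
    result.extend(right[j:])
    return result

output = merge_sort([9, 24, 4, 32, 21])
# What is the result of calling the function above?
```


merge_sort([9, 24, 4, 32, 21])
Split into [9, 24] and [4, 32, 21]
Left sorted: [9, 24]
Right sorted: [4, 21, 32]
Merge [9, 24] and [4, 21, 32]
= [4, 9, 21, 24, 32]


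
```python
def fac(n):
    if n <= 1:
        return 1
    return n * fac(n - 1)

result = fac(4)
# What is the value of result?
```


fac(4)
= 4 * fac(3)
= 4 * 3 * fac(2)
= 4 * 3 * 2 * fac(1)
= 4 * 3 * 2 * 1
= 24


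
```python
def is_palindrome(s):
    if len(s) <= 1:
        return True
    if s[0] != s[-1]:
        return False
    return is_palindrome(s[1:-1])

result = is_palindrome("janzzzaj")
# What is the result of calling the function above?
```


is_palindrome("janzzzaj")
"janzzzaj": s[0]='j' == s[-1]='j' -> is_palindrome("anzzza")
"anzzza": s[0]='a' == s[-1]='a' -> is_palindrome("nzzz")
"nzzz": s[0]='n' != s[-1]='z' -> False
= False


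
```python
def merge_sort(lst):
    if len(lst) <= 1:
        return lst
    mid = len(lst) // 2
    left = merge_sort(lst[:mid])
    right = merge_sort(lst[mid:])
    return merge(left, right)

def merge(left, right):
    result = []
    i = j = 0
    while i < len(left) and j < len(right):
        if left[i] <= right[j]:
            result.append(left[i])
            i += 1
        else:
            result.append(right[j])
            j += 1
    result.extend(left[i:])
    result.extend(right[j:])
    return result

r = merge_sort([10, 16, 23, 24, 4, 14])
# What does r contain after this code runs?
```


merge_sort([10, 16, 23, 24, 4, 14])
Split into [10, 16, 23] and [24, 4, 14]
Left sorted: [10, 16, 23]
Right sorted: [4, 14, 24]
Merge [10, 16, 23] and [4, 14, 24]
= [4, 10, 14, 16, 23, 24]


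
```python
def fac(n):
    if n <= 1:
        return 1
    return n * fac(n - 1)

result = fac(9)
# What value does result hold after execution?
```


fac(9)
= 9 * fac(8)
= 9 * 8 * fac(7)
= 9 * 8 * 7 * fac(6)
= 9 * 8 * 7 * 6 * fac(5)
= 9 * 8 * 7 * 6 * 5 * fac(4)
= 9 * 8 * 7 * 6 * 5 * 4 * fac(3)
= 9 * 8 * 7 * 6 * 5 * 4 * 3 * fac(2)
= 9 * 8 * 7 * 6 * 5 * 4 * 3 * 2 * fac(1)
= 9 * 8 * 7 * 6 * 5 * 4 * 3 * 2 * 1
= 362880


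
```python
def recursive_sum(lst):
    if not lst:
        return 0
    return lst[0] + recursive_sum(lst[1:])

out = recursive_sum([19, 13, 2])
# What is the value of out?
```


recursive_sum([19, 13, 2])
= 19 + recursive_sum([13, 2])
= 19 + 13 + recursive_sum([2])
= 19 + 13 + 2 + recursive_sum([])
= 19 + 13 + 2 + 0
= 34


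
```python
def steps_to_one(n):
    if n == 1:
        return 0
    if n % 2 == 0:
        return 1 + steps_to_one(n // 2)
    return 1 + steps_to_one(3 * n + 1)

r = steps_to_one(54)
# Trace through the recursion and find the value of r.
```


steps_to_one(54)
54 is even -> steps_to_one(27)
27 is odd -> 3*27+1 = 82 -> steps_to_one(82)
82 is even -> steps_to_one(41)
41 is odd -> 3*41+1 = 124 -> steps_to_one(124)
124 is even -> steps_to_one(62)
62 is even -> steps_to_one(31)
31 is odd -> 3*31+1 = 94 -> steps_to_one(94)
94 is even -> steps_to_one(47)
47 is odd -> 3*47+1 = 142 -> steps_to_one(142)
142 is even -> steps_to_one(71)
71 is odd -> 3*71+1 = 214 -> steps_to_one(214)
214 is even -> steps_to_one(107)
107 is odd -> 3*107+1 = 322 -> steps_to_one(322)
322 is even -> steps_to_one(161)
161 is odd -> 3*161+1 = 484 -> steps_to_one(484)
484 is even -> steps_to_one(242)
242 is even -> steps_to_one(121)
121 is odd -> 3*121+1 = 364 -> steps_to_one(364)
364 is even -> steps_to_one(182)
182 is even -> steps_to_one(91)
91 is odd -> 3*91+1 = 274 -> steps_to_one(274)
274 is even -> steps_to_one(137)
137 is odd -> 3*137+1 = 412 -> steps_to_one(412)
412 is even -> steps_to_one(206)
206 is even -> steps_to_one(103)
103 is odd -> 3*103+1 = 310 -> steps_to_one(310)
310 is even -> steps_to_one(155)
155 is odd -> 3*155+1 = 466 -> steps_to_one(466)
466 is even -> steps_to_one(233)
233 is odd -> 3*233+1 = 700 -> steps_to_one(700)
700 is even -> steps_to_one(350)
350 is even -> steps_to_one(175)
175 is odd -> 3*175+1 = 526 -> steps_to_one(526)
526 is even -> steps_to_one(263)
263 is odd -> 3*263+1 = 790 -> steps_to_one(790)
790 is even -> steps_to_one(395)
395 is odd -> 3*395+1 = 1186 -> steps_to_one(1186)
1186 is even -> steps_to_one(593)
593 is odd -> 3*593+1 = 1780 -> steps_to_one(1780)
1780 is even -> steps_to_one(890)
890 is even -> steps_to_one(445)
445 is odd -> 3*445+1 = 1336 -> steps_to_one(1336)
1336 is even -> steps_to_one(668)
668 is even -> steps_to_one(334)
334 is even -> steps_to_one(167)
167 is odd -> 3*167+1 = 502 -> steps_to_one(502)
502 is even -> steps_to_one(251)
251 is odd -> 3*251+1 = 754 -> steps_to_one(754)
754 is even -> steps_to_one(377)
377 is odd -> 3*377+1 = 1132 -> steps_to_one(1132)
1132 is even -> steps_to_one(566)
566 is even -> steps_to_one(283)
283 is odd -> 3*283+1 = 850 -> steps_to_one(850)
850 is even -> steps_to_one(425)
425 is odd -> 3*425+1 = 1276 -> steps_to_one(1276)
1276 is even -> steps_to_one(638)
638 is even -> steps_to_one(319)
319 is odd -> 3*319+1 = 958 -> steps_to_one(958)
958 is even -> steps_to_one(479)
479 is odd -> 3*479+1 = 1438 -> steps_to_one(1438)
1438 is even -> steps_to_one(719)
719 is odd -> 3*719+1 = 2158 -> steps_to_one(2158)
2158 is even -> steps_to_one(1079)
1079 is odd -> 3*1079+1 = 3238 -> steps_to_one(3238)
3238 is even -> steps_to_one(1619)
1619 is odd -> 3*1619+1 = 4858 -> steps_to_one(4858)
4858 is even -> steps_to_one(2429)
2429 is odd -> 3*2429+1 = 7288 -> steps_to_one(7288)
7288 is even -> steps_to_one(3644)
3644 is even -> steps_to_one(1822)
1822 is even -> steps_to_one(911)
911 is odd -> 3*911+1 = 2734 -> steps_to_one(2734)
2734 is even -> steps_to_one(1367)
1367 is odd -> 3*1367+1 = 4102 -> steps_to_one(4102)
4102 is even -> steps_to_one(2051)
2051 is odd -> 3*2051+1 = 6154 -> steps_to_one(6154)
6154 is even -> steps_to_one(3077)
3077 is odd -> 3*3077+1 = 9232 -> steps_to_one(9232)
9232 is even -> steps_to_one(4616)
4616 is even -> steps_to_one(2308)
2308 is even -> steps_to_one(1154)
1154 is even -> steps_to_one(577)
577 is odd -> 3*577+1 = 1732 -> steps_to_one(1732)
1732 is even -> steps_to_one(866)
866 is even -> steps_to_one(433)
433 is odd -> 3*433+1 = 1300 -> steps_to_one(1300)
1300 is even -> steps_to_one(650)
650 is even -> steps_to_one(325)
325 is odd -> 3*325+1 = 976 -> steps_to_one(976)
976 is even -> steps_to_one(488)
488 is even -> steps_to_one(244)
244 is even -> steps_to_one(122)
122 is even -> steps_to_one(61)
61 is odd -> 3*61+1 = 184 -> steps_to_one(184)
184 is even -> steps_to_one(92)
92 is even -> steps_to_one(46)
46 is even -> steps_to_one(23)
23 is odd -> 3*23+1 = 70 -> steps_to_one(70)
70 is even -> steps_to_one(35)
35 is odd -> 3*35+1 = 106 -> steps_to_one(106)
106 is even -> steps_to_one(53)
53 is odd -> 3*53+1 = 160 -> steps_to_one(160)
160 is even -> steps_to_one(80)
80 is even -> steps_to_one(40)
40 is even -> steps_to_one(20)
20 is even -> steps_to_one(10)
10 is even -> steps_to_one(5)
5 is odd -> 3*5+1 = 16 -> steps_to_one(16)
16 is even -> steps_to_one(8)
8 is even -> steps_to_one(4)
4 is even -> steps_to_one(2)
2 is even -> steps_to_one(1)
Reached 1 after 112 steps
= 112


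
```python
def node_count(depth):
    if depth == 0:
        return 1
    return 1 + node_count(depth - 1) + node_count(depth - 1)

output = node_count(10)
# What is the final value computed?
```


node_count(10)
= 1 + node_count(9) + node_count(9)
= 1 + 2 * node_count(9)
node_count(k) = 2^(k+1) - 1
node_count(0) = 1
node_count(1) = 3
node_count(2) = 7
node_count(3) = 15
node_count(4) = 31
node_count(10) = 2^11 - 1 = 2047


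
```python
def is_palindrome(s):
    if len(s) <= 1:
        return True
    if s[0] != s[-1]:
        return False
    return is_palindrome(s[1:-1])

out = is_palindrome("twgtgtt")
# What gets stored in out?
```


is_palindrome("twgtgtt")
"twgtgtt": s[0]='t' == s[-1]='t' -> is_palindrome("wgtgt")
"wgtgt": s[0]='w' != s[-1]='t' -> False
= False


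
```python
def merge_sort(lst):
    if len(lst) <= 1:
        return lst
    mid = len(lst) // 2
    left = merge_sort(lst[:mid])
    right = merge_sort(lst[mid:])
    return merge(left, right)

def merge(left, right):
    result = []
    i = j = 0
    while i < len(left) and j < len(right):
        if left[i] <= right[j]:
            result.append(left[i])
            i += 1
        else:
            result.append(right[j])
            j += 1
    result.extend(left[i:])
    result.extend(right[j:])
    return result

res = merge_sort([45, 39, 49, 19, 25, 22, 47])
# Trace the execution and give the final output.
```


merge_sort([45, 39, 49, 19, 25, 22, 47])
Split into [45, 39, 49] and [19, 25, 22, 47]
Left sorted: [39, 45, 49]
Right sorted: [19, 22, 25, 47]
Merge [39, 45, 49] and [19, 22, 25, 47]
= [19, 22, 25, 39, 45, 47, 49]


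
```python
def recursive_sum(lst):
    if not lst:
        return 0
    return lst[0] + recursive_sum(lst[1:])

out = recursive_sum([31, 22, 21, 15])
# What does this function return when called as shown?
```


recursive_sum([31, 22, 21, 15])
= 31 + recursive_sum([22, 21, 15])
= 31 + 22 + recursive_sum([21, 15])
= 31 + 22 + 21 + recursive_sum([15])
= 31 + 22 + 21 + 15 + recursive_sum([])
= 31 + 22 + 21 + 15 + 0
= 89


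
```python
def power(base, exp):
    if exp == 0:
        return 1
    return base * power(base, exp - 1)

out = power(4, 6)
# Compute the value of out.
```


power(4, 6)
= 4 * power(4, 5)
= 4 * 4 * power(4, 4)
= 4 * 4 * 4 * power(4, 3)
= 4 * 4 * 4 * 4 * power(4, 2)
= 4 * 4 * 4 * 4 * 4 * power(4, 1)
= 4 * 4 * 4 * 4 * 4 * 4 * power(4, 0)
= 4 * 4 * 4 * 4 * 4 * 4 * 1
= 4096


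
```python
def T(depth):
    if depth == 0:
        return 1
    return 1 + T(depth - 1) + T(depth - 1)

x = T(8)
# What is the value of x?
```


T(8)
= 1 + T(7) + T(7)
= 1 + 2 * T(7)
T(k) = 2^(k+1) - 1
T(0) = 1
T(1) = 3
T(2) = 7
T(3) = 15
T(4) = 31
T(8) = 2^9 - 1 = 511


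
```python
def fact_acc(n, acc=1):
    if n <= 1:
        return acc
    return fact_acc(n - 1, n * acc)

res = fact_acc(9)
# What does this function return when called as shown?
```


fact_acc(9, 1)
= fact_acc(8, 9 * 1) = fact_acc(8, 9)
= fact_acc(7, 8 * 9) = fact_acc(7, 72)
= fact_acc(6, 7 * 72) = fact_acc(6, 504)
= fact_acc(5, 6 * 504) = fact_acc(5, 3024)
= fact_acc(4, 5 * 3024) = fact_acc(4, 15120)
= fact_acc(3, 4 * 15120) = fact_acc(3, 60480)
= fact_acc(2, 3 * 60480) = fact_acc(2, 181440)
= fact_acc(1, 2 * 181440) = fact_acc(1, 362880)
n <= 1, return acc = 362880


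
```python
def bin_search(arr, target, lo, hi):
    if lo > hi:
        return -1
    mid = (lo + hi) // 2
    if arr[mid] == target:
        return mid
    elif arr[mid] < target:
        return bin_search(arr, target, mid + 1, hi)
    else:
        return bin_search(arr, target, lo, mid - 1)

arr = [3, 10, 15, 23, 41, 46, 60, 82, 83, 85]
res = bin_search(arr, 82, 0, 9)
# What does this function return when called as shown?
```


bin_search(arr, 82, 0, 9)
lo=0, hi=9, mid=4, arr[mid]=41
41 < 82, search right half
lo=5, hi=9, mid=7, arr[mid]=82
arr[7] == 82, found at index 7
= 7


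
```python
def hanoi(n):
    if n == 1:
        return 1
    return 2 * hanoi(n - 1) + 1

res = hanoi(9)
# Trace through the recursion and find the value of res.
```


hanoi(9)
= 2 * hanoi(8) + 1
= 2 * (2 * hanoi(7) + 1) + 1
= 2 * (2 * (2 * hanoi(6) + 1) + 1) + 1
= 2 * (2 * (2 * (2 * hanoi(5) + 1) + 1) + 1) + 1
= 2 * (2 * (2 * (2 * (2 * hanoi(4) + 1) + 1) + 1) + 1) + 1
= 2 * (2 * (2 * (2 * (2 * (2 * hanoi(3) + 1) + 1) + 1) + 1) + 1) + 1
= 2 * (2 * (2 * (2 * (2 * (2 * (2 * hanoi(2) + 1) + 1) + 1) + 1) + 1) + 1) + 1
= 2 * (2 * (2 * (2 * (2 * (2 * (2 * (2 * hanoi(1) + 1) + 1) + 1) + 1) + 1) + 1) + 1) + 1
Now compute bottom-up:
hanoi(1) = 1
hanoi(2) = 2 * 1 + 1 = 3
hanoi(3) = 2 * 3 + 1 = 7
hanoi(4) = 2 * 7 + 1 = 15
hanoi(5) = 2 * 15 + 1 = 31
hanoi(6) = 2 * 31 + 1 = 63
hanoi(7) = 2 * 63 + 1 = 127
hanoi(8) = 2 * 127 + 1 = 255
hanoi(9) = 2 * 255 + 1 = 511
= 511


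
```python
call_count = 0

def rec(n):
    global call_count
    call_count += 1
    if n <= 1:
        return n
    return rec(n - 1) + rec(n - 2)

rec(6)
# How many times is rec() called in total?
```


rec(6) calls rec(5) and rec(4); each non-base call branches into two more.
Let C(k) = total number of calls made by rec(k), including the call to rec(k) itself.
Base cases: C(0) = 1, C(1) = 1
Recurrence: C(k) = 1 + C(k-1) + C(k-2)
  C(2) = 1 + C(1) + C(0) = 1 + 1 + 1 = 3
  C(3) = 1 + C(2) + C(1) = 1 + 3 + 1 = 5
  C(4) = 1 + C(3) + C(2) = 1 + 5 + 3 = 9
  C(5) = 1 + C(4) + C(3) = 1 + 9 + 5 = 15
  C(6) = 1 + C(5) + C(4) = 1 + 15 + 9 = 25
Total calls = C(6) = 25


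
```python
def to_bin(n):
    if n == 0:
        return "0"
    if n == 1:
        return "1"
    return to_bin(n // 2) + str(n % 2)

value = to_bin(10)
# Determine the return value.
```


to_bin(10)
= to_bin(5) + "0"
= to_bin(2) + "1" + "0"
= to_bin(1) + "0" + "1" + "0"
= "1" + "0" + "1" + "0"
= "1010"


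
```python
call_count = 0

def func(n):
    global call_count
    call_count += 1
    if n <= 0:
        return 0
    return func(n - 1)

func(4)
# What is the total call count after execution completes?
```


func(4) calls func(3) calls ... calls func(0)
Total calls: 4 + 1 (for base case) = 5


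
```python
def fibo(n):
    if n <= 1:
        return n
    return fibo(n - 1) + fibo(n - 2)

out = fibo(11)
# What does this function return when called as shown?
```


fibo(11)
= fibo(10) + fibo(9)
= (fibo(9) + fibo(8)) + fibo(9)
Computing bottom-up: fibo(0)=0, fibo(1)=1, fibo(2)=1, fibo(3)=2, fibo(4)=3, fibo(5)=5, fibo(6)=8, fibo(7)=13, fibo(8)=21, fibo(9)=34, fibo(10)=55, fibo(11)=89
= 89


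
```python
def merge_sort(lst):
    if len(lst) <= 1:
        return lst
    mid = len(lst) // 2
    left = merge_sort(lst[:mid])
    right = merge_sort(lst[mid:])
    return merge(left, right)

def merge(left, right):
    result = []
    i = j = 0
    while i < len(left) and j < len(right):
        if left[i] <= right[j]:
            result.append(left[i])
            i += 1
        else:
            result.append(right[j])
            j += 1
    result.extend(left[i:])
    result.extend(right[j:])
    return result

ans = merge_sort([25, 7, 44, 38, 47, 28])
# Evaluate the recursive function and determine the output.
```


merge_sort([25, 7, 44, 38, 47, 28])
Split into [25, 7, 44] and [38, 47, 28]
Left sorted: [7, 25, 44]
Right sorted: [28, 38, 47]
Merge [7, 25, 44] and [28, 38, 47]
= [7, 25, 28, 38, 44, 47]


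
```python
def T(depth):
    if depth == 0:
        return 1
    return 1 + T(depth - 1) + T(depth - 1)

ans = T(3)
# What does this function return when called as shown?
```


T(3)
= 1 + T(2) + T(2)
= 1 + 2 * T(2)
T(k) = 2^(k+1) - 1
T(0) = 1
T(1) = 3
T(2) = 7
T(3) = 15
T(3) = 2^4 - 1 = 15


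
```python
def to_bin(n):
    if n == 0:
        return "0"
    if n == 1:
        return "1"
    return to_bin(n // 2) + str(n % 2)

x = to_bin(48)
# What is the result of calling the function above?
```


to_bin(48)
= to_bin(24) + "0"
= to_bin(12) + "0" + "0"
= to_bin(6) + "0" + "0" + "0"
= to_bin(3) + "0" + "0" + "0" + "0"
= to_bin(1) + "1" + "0" + "0" + "0" + "0"
= "1" + "1" + "0" + "0" + "0" + "0"
= "110000"


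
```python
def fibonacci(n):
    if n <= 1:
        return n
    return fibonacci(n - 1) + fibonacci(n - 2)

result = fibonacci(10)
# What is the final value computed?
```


fibonacci(10)
= fibonacci(9) + fibonacci(8)
= (fibonacci(8) + fibonacci(7)) + fibonacci(8)
Computing bottom-up: fibonacci(0)=0, fibonacci(1)=1, fibonacci(2)=1, fibonacci(3)=2, fibonacci(4)=3, fibonacci(5)=5, fibonacci(6)=8, fibonacci(7)=13, fibonacci(8)=21, fibonacci(9)=34, fibonacci(10)=55
= 55


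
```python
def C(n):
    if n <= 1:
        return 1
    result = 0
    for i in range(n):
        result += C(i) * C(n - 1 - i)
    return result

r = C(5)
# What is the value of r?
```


C(5)
= sum of C(i) * C(5-1-i) for i in 0..4
First compute sub-values bottom-up:
  C(0) = 1, C(1) = 1
  C(2) = 1*1 + 1*1 = 2
  C(3) = 1*2 + 1*1 + 2*1 = 5
  C(4) = 1*5 + 1*2 + 2*1 + 5*1 = 14
Now C(5):
  C(0)*C(4) = 1*14 = 14
  C(1)*C(3) = 1*5 = 5
  C(2)*C(2) = 2*2 = 4
  C(3)*C(1) = 5*1 = 5
  C(4)*C(0) = 14*1 = 14
= 14 + 5 + 4 + 5 + 14
= 42


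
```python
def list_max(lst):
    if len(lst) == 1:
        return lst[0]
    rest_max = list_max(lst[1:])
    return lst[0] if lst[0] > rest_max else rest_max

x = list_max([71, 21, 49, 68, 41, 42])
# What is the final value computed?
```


list_max([71, 21, 49, 68, 41, 42])
= compare 71 with list_max([21, 49, 68, 41, 42])
= compare 21 with list_max([49, 68, 41, 42])
= compare 49 with list_max([68, 41, 42])
= compare 68 with list_max([41, 42])
= compare 41 with list_max([42])
Base: list_max([42]) = 42
compare 41 with 42: max = 42
compare 68 with 42: max = 68
compare 49 with 68: max = 68
compare 21 with 68: max = 68
compare 71 with 68: max = 71
= 71


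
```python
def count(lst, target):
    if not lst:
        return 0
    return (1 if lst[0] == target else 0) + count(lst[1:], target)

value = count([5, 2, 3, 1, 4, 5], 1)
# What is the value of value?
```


count([5, 2, 3, 1, 4, 5], 1)
lst[0]=5 != 1: 0 + count([2, 3, 1, 4, 5], 1)
lst[0]=2 != 1: 0 + count([3, 1, 4, 5], 1)
lst[0]=3 != 1: 0 + count([1, 4, 5], 1)
lst[0]=1 == 1: 1 + count([4, 5], 1)
lst[0]=4 != 1: 0 + count([5], 1)
lst[0]=5 != 1: 0 + count([], 1)
= 1


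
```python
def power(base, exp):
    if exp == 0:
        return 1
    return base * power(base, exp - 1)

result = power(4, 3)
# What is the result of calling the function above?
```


power(4, 3)
= 4 * power(4, 2)
= 4 * 4 * power(4, 1)
= 4 * 4 * 4 * power(4, 0)
= 4 * 4 * 4 * 1
= 64


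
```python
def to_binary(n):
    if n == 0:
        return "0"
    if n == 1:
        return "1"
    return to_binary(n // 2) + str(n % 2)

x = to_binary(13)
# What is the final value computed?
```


to_binary(13)
= to_binary(6) + "1"
= to_binary(3) + "0" + "1"
= to_binary(1) + "1" + "0" + "1"
= "1" + "1" + "0" + "1"
= "1101"


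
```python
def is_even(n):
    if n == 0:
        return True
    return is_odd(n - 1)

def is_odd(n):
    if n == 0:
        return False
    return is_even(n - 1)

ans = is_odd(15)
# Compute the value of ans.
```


is_odd(15)
= is_even(14)
= is_odd(13)
= is_even(12)
= is_odd(11)
= is_even(10)
= is_odd(9)
= is_even(8)
= is_odd(7)
= is_even(6)
= is_odd(5)
= is_even(4)
= is_odd(3)
= is_even(2)
= is_odd(1)
= is_even(0)
n == 0: return True
= True


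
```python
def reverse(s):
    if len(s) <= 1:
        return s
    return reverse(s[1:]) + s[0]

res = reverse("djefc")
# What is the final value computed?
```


reverse("djefc")
= reverse("jefc") + "d"
= reverse("efc") + "j" + "d"
= reverse("fc") + "e" + "j" + "d"
= reverse("c") + "f" + "e" + "j" + "d"
= "c" + "f" + "e" + "j" + "d"
= "cfejd"


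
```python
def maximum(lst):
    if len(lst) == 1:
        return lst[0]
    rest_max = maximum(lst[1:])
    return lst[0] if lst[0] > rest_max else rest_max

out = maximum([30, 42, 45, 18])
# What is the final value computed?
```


maximum([30, 42, 45, 18])
= compare 30 with maximum([42, 45, 18])
= compare 42 with maximum([45, 18])
= compare 45 with maximum([18])
Base: maximum([18]) = 18
compare 45 with 18: max = 45
compare 42 with 45: max = 45
compare 30 with 45: max = 45
= 45


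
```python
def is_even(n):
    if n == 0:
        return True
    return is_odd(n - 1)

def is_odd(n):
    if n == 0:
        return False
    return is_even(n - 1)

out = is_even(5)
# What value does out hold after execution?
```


is_even(5)
= is_odd(4)
= is_even(3)
= is_odd(2)
= is_even(1)
= is_odd(0)
n == 0: return False
= False


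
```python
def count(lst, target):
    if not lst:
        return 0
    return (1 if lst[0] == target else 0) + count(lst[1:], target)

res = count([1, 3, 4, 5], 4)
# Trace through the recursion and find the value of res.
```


count([1, 3, 4, 5], 4)
lst[0]=1 != 4: 0 + count([3, 4, 5], 4)
lst[0]=3 != 4: 0 + count([4, 5], 4)
lst[0]=4 == 4: 1 + count([5], 4)
lst[0]=5 != 4: 0 + count([], 4)
= 1


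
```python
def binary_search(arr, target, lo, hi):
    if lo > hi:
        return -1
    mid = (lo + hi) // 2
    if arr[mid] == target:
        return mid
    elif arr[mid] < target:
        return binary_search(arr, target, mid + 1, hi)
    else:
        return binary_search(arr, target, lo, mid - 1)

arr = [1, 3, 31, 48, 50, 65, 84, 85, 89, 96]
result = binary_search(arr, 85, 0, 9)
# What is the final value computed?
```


binary_search(arr, 85, 0, 9)
lo=0, hi=9, mid=4, arr[mid]=50
50 < 85, search right half
lo=5, hi=9, mid=7, arr[mid]=85
arr[7] == 85, found at index 7
= 7


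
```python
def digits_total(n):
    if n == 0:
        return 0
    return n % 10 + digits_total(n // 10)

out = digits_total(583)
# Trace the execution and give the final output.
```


digits_total(583)
= 3 + digits_total(58)
= 3 + 8 + digits_total(5)
= 3 + 8 + 5 + digits_total(0)
= 3 + 8 + 5 + 0
= 16


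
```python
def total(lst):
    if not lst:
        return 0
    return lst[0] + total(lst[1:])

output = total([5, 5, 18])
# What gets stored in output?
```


total([5, 5, 18])
= 5 + total([5, 18])
= 5 + 5 + total([18])
= 5 + 5 + 18 + total([])
= 5 + 5 + 18 + 0
= 28


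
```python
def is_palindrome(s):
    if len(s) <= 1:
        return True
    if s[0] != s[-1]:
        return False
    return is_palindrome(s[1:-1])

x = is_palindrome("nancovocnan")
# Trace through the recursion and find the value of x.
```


is_palindrome("nancovocnan")
"nancovocnan": s[0]='n' == s[-1]='n' -> is_palindrome("ancovocna")
"ancovocna": s[0]='a' == s[-1]='a' -> is_palindrome("ncovocn")
"ncovocn": s[0]='n' == s[-1]='n' -> is_palindrome("covoc")
"covoc": s[0]='c' == s[-1]='c' -> is_palindrome("ovo")
"ovo": s[0]='o' == s[-1]='o' -> is_palindrome("v")
"v": len <= 1 -> True
= True
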